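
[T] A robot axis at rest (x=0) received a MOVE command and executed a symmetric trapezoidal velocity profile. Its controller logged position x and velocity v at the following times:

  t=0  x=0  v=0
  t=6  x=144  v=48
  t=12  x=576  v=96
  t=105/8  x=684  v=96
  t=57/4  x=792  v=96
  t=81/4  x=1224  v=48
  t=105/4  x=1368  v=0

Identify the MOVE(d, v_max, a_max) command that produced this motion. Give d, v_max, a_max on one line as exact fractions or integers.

d=1368 v_max=96 a_max=8

final state: t=105/4, x=1368, v=0 → d = 1368
a_max = (48−0)/(6−0) = 8
max v = 96 over t∈[12,57/4] → v_max = 96
check: 96·(12+9/4) = 1368 ✓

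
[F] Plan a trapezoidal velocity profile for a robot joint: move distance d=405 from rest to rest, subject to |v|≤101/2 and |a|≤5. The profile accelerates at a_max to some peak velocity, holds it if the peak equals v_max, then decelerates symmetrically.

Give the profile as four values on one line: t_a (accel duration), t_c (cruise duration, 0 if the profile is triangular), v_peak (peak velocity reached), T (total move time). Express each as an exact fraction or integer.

t_a=9 t_c=0 v_peak=45 T=18

v_max²/a_max = (101/2)²/5 = 10201/20
405 < 10201/20 so t_c = 0
v_peak = √(405·5) = √2025 = 45
t_a = 45/5 = 9; t_c = 0
T = 2·9 = 18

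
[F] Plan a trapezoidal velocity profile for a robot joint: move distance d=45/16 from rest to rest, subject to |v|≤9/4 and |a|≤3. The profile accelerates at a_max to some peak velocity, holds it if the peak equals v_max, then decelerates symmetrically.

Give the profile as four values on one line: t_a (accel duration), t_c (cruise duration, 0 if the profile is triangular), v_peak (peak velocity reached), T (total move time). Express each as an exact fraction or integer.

t_a=3/4 t_c=1/2 v_peak=9/4 T=2

v_max²/a_max = (9/4)²/3 = 27/16
45/16 ≥ 27/16 ⇒ cruise phase
t_a = (9/4)/3 = 3/4; v_peak = 9/4
d_cruise = 45/16 − 27/16 = 9/8; t_c = (9/8)/(9/4) = 1/2
T = 2·3/4 + 1/2 = 2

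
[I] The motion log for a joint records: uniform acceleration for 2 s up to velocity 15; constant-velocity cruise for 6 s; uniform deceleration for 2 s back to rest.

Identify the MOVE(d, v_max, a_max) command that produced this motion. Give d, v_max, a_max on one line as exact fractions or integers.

d=120 v_max=15 a_max=15/2

a_max = 15/2
d_a = ½·15·2 = 15; d_c = 15·6 = 90
d = 2·15 + 90 = 120
t_c = 6 > 0 so v_max = 15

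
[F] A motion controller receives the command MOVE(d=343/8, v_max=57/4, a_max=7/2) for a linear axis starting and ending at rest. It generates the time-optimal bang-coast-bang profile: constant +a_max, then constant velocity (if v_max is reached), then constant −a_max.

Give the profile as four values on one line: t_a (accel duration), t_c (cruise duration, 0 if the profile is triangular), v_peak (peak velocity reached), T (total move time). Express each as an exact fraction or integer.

t_a=7/2 t_c=0 v_peak=49/4 T=7

v_max²/a_max = (57/4)²/(7/2) = 3249/56
343/8 < 3249/56 ⇒ no cruise
v_peak = √(343/8·7/2) = √(2401/16) = 49/4
t_a = (49/4)/(7/2) = 7/2; t_c = 0
T = 2·7/2 = 7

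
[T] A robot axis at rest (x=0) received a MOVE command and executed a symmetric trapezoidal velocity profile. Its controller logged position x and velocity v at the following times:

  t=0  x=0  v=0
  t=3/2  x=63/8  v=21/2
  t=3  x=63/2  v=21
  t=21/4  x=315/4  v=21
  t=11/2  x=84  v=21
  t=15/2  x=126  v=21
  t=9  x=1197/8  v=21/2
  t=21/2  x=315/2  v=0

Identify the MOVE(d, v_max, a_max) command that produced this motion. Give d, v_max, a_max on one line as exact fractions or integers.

final state: t=21/2, x=315/2, v=0 → d = 315/2
a_max = (21/2−0)/(3/2−0) = 7
max v = 21 over t∈[3,15/2] → v_max = 21
check: 21·(3+9/2) = 315/2 ✓

d=315/2 v_max=21 a_max=7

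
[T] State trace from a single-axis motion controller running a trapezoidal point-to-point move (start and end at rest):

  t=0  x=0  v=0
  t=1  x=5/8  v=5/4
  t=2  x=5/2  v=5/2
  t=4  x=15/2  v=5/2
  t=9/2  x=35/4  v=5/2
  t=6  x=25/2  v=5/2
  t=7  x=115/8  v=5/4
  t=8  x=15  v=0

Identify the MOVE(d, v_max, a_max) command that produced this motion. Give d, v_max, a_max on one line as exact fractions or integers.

final state: t=8, x=15, v=0 → d = 15
a_max = (5/4−0)/(1−0) = 5/4
max v = 5/2 over t∈[2,6] → v_max = 5/2
check: 5/2·(2+4) = 15 ✓

d=15 v_max=5/2 a_max=5/4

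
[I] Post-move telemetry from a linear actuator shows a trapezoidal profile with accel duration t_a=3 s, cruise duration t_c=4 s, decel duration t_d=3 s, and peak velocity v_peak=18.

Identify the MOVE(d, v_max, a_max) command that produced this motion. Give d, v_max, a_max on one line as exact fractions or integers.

a_max = 18/3 = 6
d_a = ½·18·3 = 27; d_c = 18·4 = 72
d = 2·27 + 72 = 126
t_c = 4 > 0 so v_max = 18

d=126 v_max=18 a_max=6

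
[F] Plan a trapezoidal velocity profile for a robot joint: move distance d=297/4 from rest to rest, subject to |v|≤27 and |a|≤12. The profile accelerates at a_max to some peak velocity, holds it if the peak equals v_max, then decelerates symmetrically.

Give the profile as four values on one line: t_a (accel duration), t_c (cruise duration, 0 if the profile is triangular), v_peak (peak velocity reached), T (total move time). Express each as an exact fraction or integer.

(v_max)²/a_max = 27²/12 = 243/4
297/4 ≥ 243/4 → trapezoidal
t_a = 27/12 = 9/4; v_peak = 27
d_cruise = 297/4 − 243/4 = 27/2; t_c = (27/2)/27 = 1/2
T = 2·9/4 + 1/2 = 5

t_a=9/4 t_c=1/2 v_peak=27 T=5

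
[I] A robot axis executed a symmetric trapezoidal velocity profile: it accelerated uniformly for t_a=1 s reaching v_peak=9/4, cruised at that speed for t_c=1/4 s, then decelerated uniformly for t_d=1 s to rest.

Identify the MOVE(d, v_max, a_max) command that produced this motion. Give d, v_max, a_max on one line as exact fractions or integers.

a_max = (9/4)/1 = 9/4
d_a = ½·9/4·1 = 9/8; d_c = 9/4·1/4 = 9/16
d = 2·9/8 + 9/16 = 45/16
t_c = 1/4 > 0 → v_max = v_peak = 9/4

d=45/16 v_max=9/4 a_max=9/4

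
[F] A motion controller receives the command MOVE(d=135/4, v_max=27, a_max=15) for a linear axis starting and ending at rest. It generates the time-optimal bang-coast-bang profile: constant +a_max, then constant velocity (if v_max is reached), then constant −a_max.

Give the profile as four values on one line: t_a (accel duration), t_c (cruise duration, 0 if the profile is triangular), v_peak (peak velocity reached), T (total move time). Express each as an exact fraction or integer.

v_max²/a_max = 27²/15 = 243/5
135/4 < 243/5 so t_c = 0
v_peak = √(135/4·15) = √(2025/4) = 45/2
t_a = (45/2)/15 = 3/2; t_c = 0
T = 2·3/2 = 3

t_a=3/2 t_c=0 v_peak=45/2 T=3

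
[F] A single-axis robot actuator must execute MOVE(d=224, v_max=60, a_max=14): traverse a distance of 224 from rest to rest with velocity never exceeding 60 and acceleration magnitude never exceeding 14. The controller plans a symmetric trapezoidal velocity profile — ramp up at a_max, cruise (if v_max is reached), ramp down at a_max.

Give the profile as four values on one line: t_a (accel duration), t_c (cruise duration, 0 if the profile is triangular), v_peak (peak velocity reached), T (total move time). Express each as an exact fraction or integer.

vₘ²/aₘ = 60²/14 = 1800/7
224 < 1800/7 ⇒ no cruise
v_peak = √(224·14) = √3136 = 56
t_a = 56/14 = 4; t_c = 0
T = 2·4 = 8

t_a=4 t_c=0 v_peak=56 T=8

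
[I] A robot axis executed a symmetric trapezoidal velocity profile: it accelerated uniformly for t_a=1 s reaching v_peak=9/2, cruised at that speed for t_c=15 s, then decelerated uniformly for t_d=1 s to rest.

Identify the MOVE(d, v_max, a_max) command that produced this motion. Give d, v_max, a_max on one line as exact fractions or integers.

a_max = (9/2)/1 = 9/2
d_a = ½·9/2·1 = 9/4; d_c = 9/2·15 = 135/2
d = 2·9/4 + 135/2 = 72
t_c = 15 > 0 → v_max = v_peak = 9/2

d=72 v_max=9/2 a_max=9/2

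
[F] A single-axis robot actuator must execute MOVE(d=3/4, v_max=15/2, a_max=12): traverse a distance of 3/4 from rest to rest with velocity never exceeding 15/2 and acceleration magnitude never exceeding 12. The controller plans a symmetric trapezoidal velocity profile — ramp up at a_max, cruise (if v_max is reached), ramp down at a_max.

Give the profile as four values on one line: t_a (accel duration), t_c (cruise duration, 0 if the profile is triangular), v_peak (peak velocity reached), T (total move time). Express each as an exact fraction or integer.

t_a=1/4 t_c=0 v_peak=3 T=1/2

v_max²/a_max = (15/2)²/12 = 75/16
3/4 < 75/16 so t_c = 0
v_peak = √(3/4·12) = √9 = 3
t_a = 3/12 = 1/4; t_c = 0
T = 2·1/4 = 1/2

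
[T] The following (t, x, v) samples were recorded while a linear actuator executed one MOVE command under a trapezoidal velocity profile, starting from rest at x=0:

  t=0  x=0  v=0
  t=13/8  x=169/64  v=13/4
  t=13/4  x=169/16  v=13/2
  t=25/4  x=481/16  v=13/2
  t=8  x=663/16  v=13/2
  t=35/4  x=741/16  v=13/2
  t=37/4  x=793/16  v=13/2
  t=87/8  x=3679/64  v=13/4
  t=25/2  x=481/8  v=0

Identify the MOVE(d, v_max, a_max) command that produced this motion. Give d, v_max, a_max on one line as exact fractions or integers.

d=481/8 v_max=13/2 a_max=2

final state: t=25/2, x=481/8, v=0 → d = 481/8
a_max = (13/4−0)/(13/8−0) = 2
max v = 13/2 over t∈[13/4,37/4] → v_max = 13/2
check: 13/2·(13/4+6) = 481/8 ✓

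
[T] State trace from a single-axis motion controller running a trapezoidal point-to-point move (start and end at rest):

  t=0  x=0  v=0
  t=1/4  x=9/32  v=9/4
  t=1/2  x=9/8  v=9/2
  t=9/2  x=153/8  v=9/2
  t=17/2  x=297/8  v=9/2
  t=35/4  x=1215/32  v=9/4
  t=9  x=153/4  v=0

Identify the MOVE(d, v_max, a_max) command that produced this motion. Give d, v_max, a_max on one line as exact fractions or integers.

final state: t=9, x=153/4, v=0 → d = 153/4
a_max = (9/4−0)/(1/4−0) = 9
max v = 9/2 over t∈[1/2,17/2] → v_max = 9/2
check: 9/2·(1/2+8) = 153/4 ✓

d=153/4 v_max=9/2 a_max=9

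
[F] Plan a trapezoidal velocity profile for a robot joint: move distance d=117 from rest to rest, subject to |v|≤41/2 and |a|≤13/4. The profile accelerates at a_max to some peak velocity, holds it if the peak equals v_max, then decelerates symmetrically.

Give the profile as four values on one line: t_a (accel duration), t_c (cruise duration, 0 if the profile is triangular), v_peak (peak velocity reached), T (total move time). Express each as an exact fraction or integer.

vₘ²/aₘ = (41/2)²/(13/4) = 1681/13
117 < 1681/13 so t_c = 0
v_peak = √(117·13/4) = √(1521/4) = 39/2
t_a = (39/2)/(13/4) = 6; t_c = 0
T = 2·6 = 12

t_a=6 t_c=0 v_peak=39/2 T=12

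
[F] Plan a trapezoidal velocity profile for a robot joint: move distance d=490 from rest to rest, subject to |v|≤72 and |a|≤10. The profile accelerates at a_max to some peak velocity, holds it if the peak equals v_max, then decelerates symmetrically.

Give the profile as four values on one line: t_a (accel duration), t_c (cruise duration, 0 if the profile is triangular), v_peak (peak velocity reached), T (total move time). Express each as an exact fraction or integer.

t_a=7 t_c=0 v_peak=70 T=14

(v_max)²/a_max = 72²/10 = 2592/5
490 < 2592/5 → triangular
v_peak = √(490·10) = √4900 = 70
t_a = 70/10 = 7; t_c = 0
T = 2·7 = 14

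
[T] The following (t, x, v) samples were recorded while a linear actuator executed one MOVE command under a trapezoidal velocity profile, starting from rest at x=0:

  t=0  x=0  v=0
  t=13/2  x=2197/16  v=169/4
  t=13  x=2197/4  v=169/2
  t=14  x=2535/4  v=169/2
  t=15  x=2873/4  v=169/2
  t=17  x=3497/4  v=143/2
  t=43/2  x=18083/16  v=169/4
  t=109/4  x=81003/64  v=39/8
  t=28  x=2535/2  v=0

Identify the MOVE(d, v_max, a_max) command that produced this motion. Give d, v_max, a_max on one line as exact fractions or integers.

d=2535/2 v_max=169/2 a_max=13/2

final state: t=28, x=2535/2, v=0 → d = 2535/2
a_max = (169/4−0)/(13/2−0) = 13/2
max v = 169/2 over t∈[13,15] → v_max = 169/2
check: 169/2·(13+2) = 2535/2 ✓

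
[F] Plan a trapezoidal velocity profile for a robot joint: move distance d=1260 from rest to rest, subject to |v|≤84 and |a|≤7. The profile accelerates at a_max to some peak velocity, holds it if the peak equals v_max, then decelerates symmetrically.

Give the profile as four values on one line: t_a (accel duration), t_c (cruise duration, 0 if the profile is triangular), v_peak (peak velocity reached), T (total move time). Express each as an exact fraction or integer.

t_a=12 t_c=3 v_peak=84 T=27

v_max²/a_max = 84²/7 = 1008
1260 ≥ 1008 → trapezoidal
t_a = 84/7 = 12; v_peak = 84
d_cruise = 1260 − 1008 = 252; t_c = 252/84 = 3
T = 2·12 + 3 = 27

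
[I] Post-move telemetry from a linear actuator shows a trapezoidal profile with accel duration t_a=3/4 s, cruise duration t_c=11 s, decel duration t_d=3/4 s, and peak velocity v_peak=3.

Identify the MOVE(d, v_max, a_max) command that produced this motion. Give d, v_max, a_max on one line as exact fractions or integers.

d=141/4 v_max=3 a_max=4

a_max = 3/(3/4) = 4
d_a = ½·3·3/4 = 9/8; d_c = 3·11 = 33
d = 2·9/8 + 33 = 141/4
t_c = 11 > 0 so v_max = 3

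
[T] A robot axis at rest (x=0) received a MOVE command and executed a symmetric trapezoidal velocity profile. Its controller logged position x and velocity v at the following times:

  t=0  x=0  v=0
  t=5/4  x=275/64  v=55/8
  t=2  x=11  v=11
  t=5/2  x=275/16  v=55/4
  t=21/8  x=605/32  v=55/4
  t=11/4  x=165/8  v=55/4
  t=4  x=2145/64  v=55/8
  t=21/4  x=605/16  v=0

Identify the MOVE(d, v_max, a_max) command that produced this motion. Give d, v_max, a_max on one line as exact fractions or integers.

final state: t=21/4, x=605/16, v=0 → d = 605/16
a_max = (55/8−0)/(5/4−0) = 11/2
max v = 55/4 over t∈[5/2,11/4] → v_max = 55/4
check: 55/4·(5/2+1/4) = 605/16 ✓

d=605/16 v_max=55/4 a_max=11/2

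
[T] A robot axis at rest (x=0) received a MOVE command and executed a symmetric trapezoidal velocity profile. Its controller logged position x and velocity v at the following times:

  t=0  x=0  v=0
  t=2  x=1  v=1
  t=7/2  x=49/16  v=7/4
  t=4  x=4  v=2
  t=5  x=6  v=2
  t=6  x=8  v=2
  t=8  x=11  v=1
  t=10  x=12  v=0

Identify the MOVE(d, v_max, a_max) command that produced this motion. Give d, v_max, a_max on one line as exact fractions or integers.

d=12 v_max=2 a_max=1/2

final state: t=10, x=12, v=0 → d = 12
a_max = (1−0)/(2−0) = 1/2
max v = 2 over t∈[4,6] → v_max = 2
check: 2·(4+2) = 12 ✓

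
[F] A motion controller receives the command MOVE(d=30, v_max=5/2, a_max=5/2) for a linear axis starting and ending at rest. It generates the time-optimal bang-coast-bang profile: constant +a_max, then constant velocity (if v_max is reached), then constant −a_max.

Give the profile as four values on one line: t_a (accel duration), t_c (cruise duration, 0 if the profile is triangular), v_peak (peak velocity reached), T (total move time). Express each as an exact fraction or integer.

(v_max)²/a_max = (5/2)²/(5/2) = 5/2
30 ≥ 5/2 → trapezoidal
t_a = (5/2)/(5/2) = 1; v_peak = 5/2
d_cruise = 30 − 5/2 = 55/2; t_c = (55/2)/(5/2) = 11
T = 2·1 + 11 = 13

t_a=1 t_c=11 v_peak=5/2 T=13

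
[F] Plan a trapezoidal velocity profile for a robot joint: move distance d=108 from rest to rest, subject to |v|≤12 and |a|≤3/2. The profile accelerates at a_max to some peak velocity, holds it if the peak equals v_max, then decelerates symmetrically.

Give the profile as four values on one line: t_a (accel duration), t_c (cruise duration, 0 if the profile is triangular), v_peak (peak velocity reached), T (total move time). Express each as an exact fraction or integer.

t_a=8 t_c=1 v_peak=12 T=17

(v_max)²/a_max = 12²/(3/2) = 96
108 ≥ 96 ⇒ cruise phase
t_a = 12/(3/2) = 8; v_peak = 12
d_cruise = 108 − 96 = 12; t_c = 12/12 = 1
T = 2·8 + 1 = 17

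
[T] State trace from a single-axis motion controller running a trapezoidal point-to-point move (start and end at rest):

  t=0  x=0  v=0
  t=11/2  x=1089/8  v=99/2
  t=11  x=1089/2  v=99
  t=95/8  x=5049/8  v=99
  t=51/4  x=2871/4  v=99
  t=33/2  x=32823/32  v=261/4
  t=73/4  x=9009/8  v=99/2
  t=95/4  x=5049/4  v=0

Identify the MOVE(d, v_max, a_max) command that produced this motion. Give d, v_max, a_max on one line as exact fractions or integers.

d=5049/4 v_max=99 a_max=9

final state: t=95/4, x=5049/4, v=0 → d = 5049/4
a_max = (99/2−0)/(11/2−0) = 9
max v = 99 over t∈[11,51/4] → v_max = 99
check: 99·(11+7/4) = 5049/4 ✓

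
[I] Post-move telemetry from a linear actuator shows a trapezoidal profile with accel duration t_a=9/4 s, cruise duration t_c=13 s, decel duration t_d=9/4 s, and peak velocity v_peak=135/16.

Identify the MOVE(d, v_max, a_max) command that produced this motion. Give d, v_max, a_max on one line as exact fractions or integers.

d=8235/64 v_max=135/16 a_max=15/4

a_max = (135/16)/(9/4) = 15/4
d_a = ½·135/16·9/4 = 1215/128; d_c = 135/16·13 = 1755/16
d = 2·1215/128 + 1755/16 = 8235/64
t_c = 13 > 0 so v_max = 135/16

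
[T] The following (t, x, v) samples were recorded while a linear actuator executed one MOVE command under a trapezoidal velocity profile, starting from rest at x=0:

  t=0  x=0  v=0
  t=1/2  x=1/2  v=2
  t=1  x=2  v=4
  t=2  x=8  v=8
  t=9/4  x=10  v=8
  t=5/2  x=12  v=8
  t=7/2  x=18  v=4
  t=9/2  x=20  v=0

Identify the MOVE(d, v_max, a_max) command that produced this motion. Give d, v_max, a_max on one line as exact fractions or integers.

d=20 v_max=8 a_max=4

final state: t=9/2, x=20, v=0 → d = 20
a_max = (2−0)/(1/2−0) = 4
max v = 8 over t∈[2,5/2] → v_max = 8
check: 8·(2+1/2) = 20 ✓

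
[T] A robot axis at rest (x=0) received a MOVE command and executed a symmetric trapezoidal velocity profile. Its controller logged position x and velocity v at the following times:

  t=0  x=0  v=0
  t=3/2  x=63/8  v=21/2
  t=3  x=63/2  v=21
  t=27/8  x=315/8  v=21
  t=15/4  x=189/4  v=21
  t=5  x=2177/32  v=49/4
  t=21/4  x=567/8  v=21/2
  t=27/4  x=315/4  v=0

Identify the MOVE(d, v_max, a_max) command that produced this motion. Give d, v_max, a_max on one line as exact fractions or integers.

d=315/4 v_max=21 a_max=7

final state: t=27/4, x=315/4, v=0 → d = 315/4
a_max = (21/2−0)/(3/2−0) = 7
max v = 21 over t∈[3,15/4] → v_max = 21
check: 21·(3+3/4) = 315/4 ✓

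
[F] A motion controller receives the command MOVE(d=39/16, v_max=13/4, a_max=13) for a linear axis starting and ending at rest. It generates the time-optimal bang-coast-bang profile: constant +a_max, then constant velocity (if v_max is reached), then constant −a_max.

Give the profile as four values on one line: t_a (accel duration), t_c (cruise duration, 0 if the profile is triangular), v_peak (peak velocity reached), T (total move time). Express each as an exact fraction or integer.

t_a=1/4 t_c=1/2 v_peak=13/4 T=1

v_max²/a_max = (13/4)²/13 = 13/16
39/16 ≥ 13/16 → trapezoidal
t_a = (13/4)/13 = 1/4; v_peak = 13/4
d_cruise = 39/16 − 13/16 = 13/8; t_c = (13/8)/(13/4) = 1/2
T = 2·1/4 + 1/2 = 1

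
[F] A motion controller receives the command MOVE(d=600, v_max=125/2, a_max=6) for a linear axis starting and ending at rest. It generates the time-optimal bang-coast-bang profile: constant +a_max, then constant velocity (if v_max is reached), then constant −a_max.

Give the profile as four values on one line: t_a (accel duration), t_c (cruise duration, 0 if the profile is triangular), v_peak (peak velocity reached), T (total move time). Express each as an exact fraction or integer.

t_a=10 t_c=0 v_peak=60 T=20

vₘ²/aₘ = (125/2)²/6 = 15625/24
600 < 15625/24 ⇒ no cruise
v_peak = √(600·6) = √3600 = 60
t_a = 60/6 = 10; t_c = 0
T = 2·10 = 20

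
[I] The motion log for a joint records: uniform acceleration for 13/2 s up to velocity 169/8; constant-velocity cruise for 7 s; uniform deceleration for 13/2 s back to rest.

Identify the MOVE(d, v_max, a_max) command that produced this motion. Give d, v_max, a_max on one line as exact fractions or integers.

a_max = (169/8)/(13/2) = 13/4
d_a = ½·169/8·13/2 = 2197/32; d_c = 169/8·7 = 1183/8
d = 2·2197/32 + 1183/8 = 4563/16
t_c = 7 > 0 so v_max = 169/8

d=4563/16 v_max=169/8 a_max=13/4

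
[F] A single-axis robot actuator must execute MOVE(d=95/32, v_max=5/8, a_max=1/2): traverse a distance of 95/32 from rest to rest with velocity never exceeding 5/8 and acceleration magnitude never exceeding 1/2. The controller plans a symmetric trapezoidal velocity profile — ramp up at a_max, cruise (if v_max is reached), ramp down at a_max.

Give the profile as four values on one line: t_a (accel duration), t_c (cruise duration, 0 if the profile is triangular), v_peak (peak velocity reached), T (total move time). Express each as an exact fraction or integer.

(v_max)²/a_max = (5/8)²/(1/2) = 25/32
95/32 ≥ 25/32 so v_max reached
t_a = (5/8)/(1/2) = 5/4; v_peak = 5/8
d_cruise = 95/32 − 25/32 = 35/16; t_c = (35/16)/(5/8) = 7/2
T = 2·5/4 + 7/2 = 6

t_a=5/4 t_c=7/2 v_peak=5/8 T=6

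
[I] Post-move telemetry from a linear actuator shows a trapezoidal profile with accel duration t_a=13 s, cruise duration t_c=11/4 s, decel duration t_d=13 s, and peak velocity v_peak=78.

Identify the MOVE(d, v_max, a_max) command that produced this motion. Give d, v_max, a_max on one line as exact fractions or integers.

d=2457/2 v_max=78 a_max=6

a_max = 78/13 = 6
d_a = ½·78·13 = 507; d_c = 78·11/4 = 429/2
d = 2·507 + 429/2 = 2457/2
t_c = 11/4 > 0 ⇒ limit active, v_max = 78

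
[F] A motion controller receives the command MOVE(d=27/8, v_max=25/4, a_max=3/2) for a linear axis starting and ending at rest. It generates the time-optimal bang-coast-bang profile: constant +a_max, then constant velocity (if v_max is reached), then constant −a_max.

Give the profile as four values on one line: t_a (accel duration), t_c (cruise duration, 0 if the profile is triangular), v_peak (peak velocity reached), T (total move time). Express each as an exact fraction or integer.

(v_max)²/a_max = (25/4)²/(3/2) = 625/24
27/8 < 625/24 so t_c = 0
v_peak = √(27/8·3/2) = √(81/16) = 9/4
t_a = (9/4)/(3/2) = 3/2; t_c = 0
T = 2·3/2 = 3

t_a=3/2 t_c=0 v_peak=9/4 T=3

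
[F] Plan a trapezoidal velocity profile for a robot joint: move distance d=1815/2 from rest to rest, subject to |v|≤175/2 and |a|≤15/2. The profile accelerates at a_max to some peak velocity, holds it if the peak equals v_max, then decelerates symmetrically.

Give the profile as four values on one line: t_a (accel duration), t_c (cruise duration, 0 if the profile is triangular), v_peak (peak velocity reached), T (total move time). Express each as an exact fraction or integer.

v_max²/a_max = (175/2)²/(15/2) = 6125/6
1815/2 < 6125/6 ⇒ no cruise
v_peak = √(1815/2·15/2) = √(27225/4) = 165/2
t_a = (165/2)/(15/2) = 11; t_c = 0
T = 2·11 = 22

t_a=11 t_c=0 v_peak=165/2 T=22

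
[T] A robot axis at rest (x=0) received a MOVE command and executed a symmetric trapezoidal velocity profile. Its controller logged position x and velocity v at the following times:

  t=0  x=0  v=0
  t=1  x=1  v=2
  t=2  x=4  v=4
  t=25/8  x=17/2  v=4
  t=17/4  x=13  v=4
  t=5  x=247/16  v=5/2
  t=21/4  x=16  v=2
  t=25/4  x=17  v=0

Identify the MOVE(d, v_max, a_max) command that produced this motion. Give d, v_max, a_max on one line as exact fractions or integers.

final state: t=25/4, x=17, v=0 → d = 17
a_max = (2−0)/(1−0) = 2
max v = 4 over t∈[2,17/4] → v_max = 4
check: 4·(2+9/4) = 17 ✓

d=17 v_max=4 a_max=2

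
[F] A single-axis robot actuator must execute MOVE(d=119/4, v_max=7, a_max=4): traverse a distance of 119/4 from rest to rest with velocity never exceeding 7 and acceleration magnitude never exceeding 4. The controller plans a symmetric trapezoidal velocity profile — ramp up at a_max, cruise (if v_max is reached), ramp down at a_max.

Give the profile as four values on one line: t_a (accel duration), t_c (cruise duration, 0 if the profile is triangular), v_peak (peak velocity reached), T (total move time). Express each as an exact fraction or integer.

(v_max)²/a_max = 7²/4 = 49/4
119/4 ≥ 49/4 ⇒ cruise phase
t_a = 7/4; v_peak = 7
d_cruise = 119/4 − 49/4 = 35/2; t_c = (35/2)/7 = 5/2
T = 2·7/4 + 5/2 = 6

t_a=7/4 t_c=5/2 v_peak=7 T=6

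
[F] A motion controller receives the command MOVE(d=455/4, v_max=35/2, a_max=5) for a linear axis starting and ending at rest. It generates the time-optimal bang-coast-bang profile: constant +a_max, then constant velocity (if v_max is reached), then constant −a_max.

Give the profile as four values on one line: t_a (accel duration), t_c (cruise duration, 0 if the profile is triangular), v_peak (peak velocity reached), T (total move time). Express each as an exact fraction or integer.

t_a=7/2 t_c=3 v_peak=35/2 T=10

v_max²/a_max = (35/2)²/5 = 245/4
455/4 ≥ 245/4 so v_max reached
t_a = (35/2)/5 = 7/2; v_peak = 35/2
d_cruise = 455/4 − 245/4 = 105/2; t_c = (105/2)/(35/2) = 3
T = 2·7/2 + 3 = 10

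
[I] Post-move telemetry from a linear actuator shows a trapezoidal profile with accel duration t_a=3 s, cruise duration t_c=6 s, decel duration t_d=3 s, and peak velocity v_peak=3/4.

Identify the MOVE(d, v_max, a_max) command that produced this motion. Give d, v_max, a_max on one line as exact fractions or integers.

d=27/4 v_max=3/4 a_max=1/4

a_max = (3/4)/3 = 1/4
d_a = ½·3/4·3 = 9/8; d_c = 3/4·6 = 9/2
d = 2·9/8 + 9/2 = 27/4
t_c = 6 > 0 ⇒ limit active, v_max = 3/4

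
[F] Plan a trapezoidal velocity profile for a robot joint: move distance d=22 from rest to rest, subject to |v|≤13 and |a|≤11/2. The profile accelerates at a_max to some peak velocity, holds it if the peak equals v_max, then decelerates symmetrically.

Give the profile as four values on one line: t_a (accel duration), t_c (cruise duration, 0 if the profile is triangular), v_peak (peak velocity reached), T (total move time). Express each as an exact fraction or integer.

t_a=2 t_c=0 v_peak=11 T=4

vₘ²/aₘ = 13²/(11/2) = 338/11
22 < 338/11 ⇒ no cruise
v_peak = √(22·11/2) = √121 = 11
t_a = 11/(11/2) = 2; t_c = 0
T = 2·2 = 4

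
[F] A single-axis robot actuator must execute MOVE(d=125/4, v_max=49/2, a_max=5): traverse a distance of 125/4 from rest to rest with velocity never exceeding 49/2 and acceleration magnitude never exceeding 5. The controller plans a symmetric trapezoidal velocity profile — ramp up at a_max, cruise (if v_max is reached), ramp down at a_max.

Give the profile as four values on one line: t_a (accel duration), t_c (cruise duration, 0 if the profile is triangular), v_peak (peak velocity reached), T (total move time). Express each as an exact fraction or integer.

t_a=5/2 t_c=0 v_peak=25/2 T=5

(v_max)²/a_max = (49/2)²/5 = 2401/20
125/4 < 2401/20 so t_c = 0
v_peak = √(125/4·5) = √(625/4) = 25/2
t_a = (25/2)/5 = 5/2; t_c = 0
T = 2·5/2 = 5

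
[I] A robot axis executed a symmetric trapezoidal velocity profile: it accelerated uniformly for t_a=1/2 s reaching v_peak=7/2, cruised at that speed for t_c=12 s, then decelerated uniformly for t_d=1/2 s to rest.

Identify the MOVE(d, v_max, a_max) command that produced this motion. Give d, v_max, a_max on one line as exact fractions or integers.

a_max = (7/2)/(1/2) = 7
d_a = ½·7/2·1/2 = 7/8; d_c = 7/2·12 = 42
d = 2·7/8 + 42 = 175/4
t_c = 12 > 0 → v_max = v_peak = 7/2

d=175/4 v_max=7/2 a_max=7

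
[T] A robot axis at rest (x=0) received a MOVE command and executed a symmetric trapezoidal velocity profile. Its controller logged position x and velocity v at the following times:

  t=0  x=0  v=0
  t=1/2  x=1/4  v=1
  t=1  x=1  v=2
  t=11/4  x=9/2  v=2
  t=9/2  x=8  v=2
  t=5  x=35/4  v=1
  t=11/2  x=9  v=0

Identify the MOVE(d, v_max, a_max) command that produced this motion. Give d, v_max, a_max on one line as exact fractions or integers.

d=9 v_max=2 a_max=2

final state: t=11/2, x=9, v=0 → d = 9
a_max = (1−0)/(1/2−0) = 2
max v = 2 over t∈[1,9/2] → v_max = 2
check: 2·(1+7/2) = 9 ✓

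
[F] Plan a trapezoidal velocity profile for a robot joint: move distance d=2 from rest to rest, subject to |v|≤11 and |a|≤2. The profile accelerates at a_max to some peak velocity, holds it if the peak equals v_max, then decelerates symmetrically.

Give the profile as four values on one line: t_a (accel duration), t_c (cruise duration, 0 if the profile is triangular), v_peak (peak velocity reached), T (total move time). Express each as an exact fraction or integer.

(v_max)²/a_max = 11²/2 = 121/2
2 < 121/2 → triangular
v_peak = √(2·2) = √4 = 2
t_a = 2/2 = 1; t_c = 0
T = 2·1 = 2

t_a=1 t_c=0 v_peak=2 T=2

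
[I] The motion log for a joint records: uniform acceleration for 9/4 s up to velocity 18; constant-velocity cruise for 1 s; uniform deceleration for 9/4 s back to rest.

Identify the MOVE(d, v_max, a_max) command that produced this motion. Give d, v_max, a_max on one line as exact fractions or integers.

a_max = 18/(9/4) = 8
d_a = ½·18·9/4 = 81/4; d_c = 18·1 = 18
d = 2·81/4 + 18 = 117/2
t_c = 1 > 0 → v_max = v_peak = 18

d=117/2 v_max=18 a_max=8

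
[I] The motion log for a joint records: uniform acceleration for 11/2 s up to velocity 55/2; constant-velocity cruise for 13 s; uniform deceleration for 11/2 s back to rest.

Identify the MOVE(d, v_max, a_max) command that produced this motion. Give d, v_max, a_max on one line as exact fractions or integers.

a_max = (55/2)/(11/2) = 5
d_a = ½·55/2·11/2 = 605/8; d_c = 55/2·13 = 715/2
d = 2·605/8 + 715/2 = 2035/4
t_c = 13 > 0 ⇒ limit active, v_max = 55/2

d=2035/4 v_max=55/2 a_max=5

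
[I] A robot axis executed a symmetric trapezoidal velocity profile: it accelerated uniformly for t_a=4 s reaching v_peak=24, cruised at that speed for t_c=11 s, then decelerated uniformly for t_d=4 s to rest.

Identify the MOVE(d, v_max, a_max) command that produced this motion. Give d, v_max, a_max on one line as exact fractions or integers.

d=360 v_max=24 a_max=6

a_max = 24/4 = 6
d_a = ½·24·4 = 48; d_c = 24·11 = 264
d = 2·48 + 264 = 360
t_c = 11 > 0 ⇒ limit active, v_max = 24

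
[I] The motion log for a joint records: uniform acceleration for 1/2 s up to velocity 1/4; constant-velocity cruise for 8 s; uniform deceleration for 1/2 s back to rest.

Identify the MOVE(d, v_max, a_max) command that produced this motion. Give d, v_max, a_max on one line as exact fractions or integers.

a_max = (1/4)/(1/2) = 1/2
d_a = ½·1/4·1/2 = 1/16; d_c = 1/4·8 = 2
d = 2·1/16 + 2 = 17/8
t_c = 8 > 0 so v_max = 1/4

d=17/8 v_max=1/4 a_max=1/2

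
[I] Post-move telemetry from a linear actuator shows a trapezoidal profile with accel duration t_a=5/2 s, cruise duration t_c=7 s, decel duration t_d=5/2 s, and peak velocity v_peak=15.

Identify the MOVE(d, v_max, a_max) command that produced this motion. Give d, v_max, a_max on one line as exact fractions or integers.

a_max = 15/(5/2) = 6
d_a = ½·15·5/2 = 75/4; d_c = 15·7 = 105
d = 2·75/4 + 105 = 285/2
t_c = 7 > 0 ⇒ limit active, v_max = 15

d=285/2 v_max=15 a_max=6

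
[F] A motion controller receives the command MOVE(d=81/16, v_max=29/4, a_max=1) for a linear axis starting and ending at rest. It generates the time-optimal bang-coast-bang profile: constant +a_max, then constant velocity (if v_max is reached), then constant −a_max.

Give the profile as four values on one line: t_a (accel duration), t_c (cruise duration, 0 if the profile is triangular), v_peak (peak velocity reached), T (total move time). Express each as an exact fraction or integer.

vₘ²/aₘ = (29/4)²/1 = 841/16
81/16 < 841/16 ⇒ no cruise
v_peak = √(81/16·1) = √(81/16) = 9/4
t_a = (9/4)/1 = 9/4; t_c = 0
T = 2·9/4 = 9/2

t_a=9/4 t_c=0 v_peak=9/4 T=9/2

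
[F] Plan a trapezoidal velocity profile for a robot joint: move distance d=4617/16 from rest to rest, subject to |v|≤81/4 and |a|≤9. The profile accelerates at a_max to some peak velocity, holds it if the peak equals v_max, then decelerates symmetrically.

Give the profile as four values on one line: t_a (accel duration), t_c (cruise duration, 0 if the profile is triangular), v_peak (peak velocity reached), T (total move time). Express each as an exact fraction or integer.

t_a=9/4 t_c=12 v_peak=81/4 T=33/2

v_max²/a_max = (81/4)²/9 = 729/16
4617/16 ≥ 729/16 so v_max reached
t_a = (81/4)/9 = 9/4; v_peak = 81/4
d_cruise = 4617/16 − 729/16 = 243; t_c = 243/(81/4) = 12
T = 2·9/4 + 12 = 33/2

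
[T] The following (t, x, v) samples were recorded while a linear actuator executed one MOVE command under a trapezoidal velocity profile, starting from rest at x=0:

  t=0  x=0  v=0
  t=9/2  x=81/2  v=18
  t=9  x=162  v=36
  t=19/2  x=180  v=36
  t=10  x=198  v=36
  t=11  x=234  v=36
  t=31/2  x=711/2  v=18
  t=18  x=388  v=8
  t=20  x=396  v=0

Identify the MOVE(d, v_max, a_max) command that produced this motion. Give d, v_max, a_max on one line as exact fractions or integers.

d=396 v_max=36 a_max=4

final state: t=20, x=396, v=0 → d = 396
a_max = (18−0)/(9/2−0) = 4
max v = 36 over t∈[9,11] → v_max = 36
check: 36·(9+2) = 396 ✓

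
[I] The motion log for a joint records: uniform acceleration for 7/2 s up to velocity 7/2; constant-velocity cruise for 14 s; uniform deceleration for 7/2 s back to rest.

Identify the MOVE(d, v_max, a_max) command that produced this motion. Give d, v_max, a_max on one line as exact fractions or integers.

d=245/4 v_max=7/2 a_max=1

a_max = (7/2)/(7/2) = 1
d_a = ½·7/2·7/2 = 49/8; d_c = 7/2·14 = 49
d = 2·49/8 + 49 = 245/4
t_c = 14 > 0 so v_max = 7/2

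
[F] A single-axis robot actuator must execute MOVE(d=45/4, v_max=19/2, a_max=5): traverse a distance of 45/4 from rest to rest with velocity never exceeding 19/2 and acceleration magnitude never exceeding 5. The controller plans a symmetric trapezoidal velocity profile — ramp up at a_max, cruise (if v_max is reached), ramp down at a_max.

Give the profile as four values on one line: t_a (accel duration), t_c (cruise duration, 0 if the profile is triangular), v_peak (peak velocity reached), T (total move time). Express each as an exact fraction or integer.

v_max²/a_max = (19/2)²/5 = 361/20
45/4 < 361/20 so t_c = 0
v_peak = √(45/4·5) = √(225/4) = 15/2
t_a = (15/2)/5 = 3/2; t_c = 0
T = 2·3/2 = 3

t_a=3/2 t_c=0 v_peak=15/2 T=3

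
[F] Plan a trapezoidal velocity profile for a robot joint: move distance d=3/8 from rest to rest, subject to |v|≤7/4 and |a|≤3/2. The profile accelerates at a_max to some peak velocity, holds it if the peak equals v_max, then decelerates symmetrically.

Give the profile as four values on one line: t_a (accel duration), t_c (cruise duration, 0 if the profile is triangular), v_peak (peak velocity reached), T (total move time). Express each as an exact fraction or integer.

v_max²/a_max = (7/4)²/(3/2) = 49/24
3/8 < 49/24 so t_c = 0
v_peak = √(3/8·3/2) = √(9/16) = 3/4
t_a = (3/4)/(3/2) = 1/2; t_c = 0
T = 2·1/2 = 1

t_a=1/2 t_c=0 v_peak=3/4 T=1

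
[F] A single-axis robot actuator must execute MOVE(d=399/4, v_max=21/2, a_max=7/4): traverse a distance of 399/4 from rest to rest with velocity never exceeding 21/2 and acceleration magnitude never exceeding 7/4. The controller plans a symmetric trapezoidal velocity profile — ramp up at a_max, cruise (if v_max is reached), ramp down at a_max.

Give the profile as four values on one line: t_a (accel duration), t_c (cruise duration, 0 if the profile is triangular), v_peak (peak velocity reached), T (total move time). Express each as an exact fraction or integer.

vₘ²/aₘ = (21/2)²/(7/4) = 63
399/4 ≥ 63 ⇒ cruise phase
t_a = (21/2)/(7/4) = 6; v_peak = 21/2
d_cruise = 399/4 − 63 = 147/4; t_c = (147/4)/(21/2) = 7/2
T = 2·6 + 7/2 = 31/2

t_a=6 t_c=7/2 v_peak=21/2 T=31/2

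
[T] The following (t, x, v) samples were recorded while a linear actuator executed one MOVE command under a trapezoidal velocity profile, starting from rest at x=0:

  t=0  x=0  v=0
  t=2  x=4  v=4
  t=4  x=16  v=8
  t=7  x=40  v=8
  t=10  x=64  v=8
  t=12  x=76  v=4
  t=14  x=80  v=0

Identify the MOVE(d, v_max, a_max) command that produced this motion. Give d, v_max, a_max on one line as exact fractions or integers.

final state: t=14, x=80, v=0 → d = 80
a_max = (4−0)/(2−0) = 2
max v = 8 over t∈[4,10] → v_max = 8
check: 8·(4+6) = 80 ✓

d=80 v_max=8 a_max=2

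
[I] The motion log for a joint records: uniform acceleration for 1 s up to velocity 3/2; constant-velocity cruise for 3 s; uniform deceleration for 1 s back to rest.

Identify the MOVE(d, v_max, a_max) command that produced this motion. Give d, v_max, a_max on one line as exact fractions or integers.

a_max = (3/2)/1 = 3/2
d_a = ½·3/2·1 = 3/4; d_c = 3/2·3 = 9/2
d = 2·3/4 + 9/2 = 6
t_c = 3 > 0 → v_max = v_peak = 3/2

d=6 v_max=3/2 a_max=3/2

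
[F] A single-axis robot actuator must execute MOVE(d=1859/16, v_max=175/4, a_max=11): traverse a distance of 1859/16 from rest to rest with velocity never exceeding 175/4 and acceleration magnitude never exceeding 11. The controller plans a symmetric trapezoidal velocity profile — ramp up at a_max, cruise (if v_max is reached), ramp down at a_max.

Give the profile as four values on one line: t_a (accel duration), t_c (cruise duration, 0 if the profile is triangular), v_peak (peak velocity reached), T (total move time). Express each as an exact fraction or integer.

t_a=13/4 t_c=0 v_peak=143/4 T=13/2

vₘ²/aₘ = (175/4)²/11 = 30625/176
1859/16 < 30625/176 ⇒ no cruise
v_peak = √(1859/16·11) = √(20449/16) = 143/4
t_a = (143/4)/11 = 13/4; t_c = 0
T = 2·13/4 = 13/2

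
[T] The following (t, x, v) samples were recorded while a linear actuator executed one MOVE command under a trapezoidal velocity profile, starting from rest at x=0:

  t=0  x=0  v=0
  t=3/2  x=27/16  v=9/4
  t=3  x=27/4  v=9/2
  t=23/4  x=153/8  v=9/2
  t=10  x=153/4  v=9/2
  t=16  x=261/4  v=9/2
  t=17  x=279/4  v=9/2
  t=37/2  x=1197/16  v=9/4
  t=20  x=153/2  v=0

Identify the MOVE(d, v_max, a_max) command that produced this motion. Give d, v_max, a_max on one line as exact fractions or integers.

d=153/2 v_max=9/2 a_max=3/2

final state: t=20, x=153/2, v=0 → d = 153/2
a_max = (9/4−0)/(3/2−0) = 3/2
max v = 9/2 over t∈[3,17] → v_max = 9/2
check: 9/2·(3+14) = 153/2 ✓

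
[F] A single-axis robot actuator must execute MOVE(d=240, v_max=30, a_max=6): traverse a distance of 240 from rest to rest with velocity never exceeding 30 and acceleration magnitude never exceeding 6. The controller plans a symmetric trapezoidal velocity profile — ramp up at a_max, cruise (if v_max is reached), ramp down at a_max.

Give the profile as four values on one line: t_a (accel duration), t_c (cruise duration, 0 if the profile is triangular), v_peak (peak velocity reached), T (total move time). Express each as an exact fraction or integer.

(v_max)²/a_max = 30²/6 = 150
240 ≥ 150 so v_max reached
t_a = 30/6 = 5; v_peak = 30
d_cruise = 240 − 150 = 90; t_c = 90/30 = 3
T = 2·5 + 3 = 13

t_a=5 t_c=3 v_peak=30 T=13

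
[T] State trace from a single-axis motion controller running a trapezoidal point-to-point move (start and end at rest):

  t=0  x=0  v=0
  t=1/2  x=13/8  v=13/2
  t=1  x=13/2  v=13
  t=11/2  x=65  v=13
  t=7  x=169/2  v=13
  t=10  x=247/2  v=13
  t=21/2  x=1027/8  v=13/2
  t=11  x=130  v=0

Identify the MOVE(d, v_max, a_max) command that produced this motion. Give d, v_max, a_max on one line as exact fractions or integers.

d=130 v_max=13 a_max=13

final state: t=11, x=130, v=0 → d = 130
a_max = (13/2−0)/(1/2−0) = 13
max v = 13 over t∈[1,10] → v_max = 13
check: 13·(1+9) = 130 ✓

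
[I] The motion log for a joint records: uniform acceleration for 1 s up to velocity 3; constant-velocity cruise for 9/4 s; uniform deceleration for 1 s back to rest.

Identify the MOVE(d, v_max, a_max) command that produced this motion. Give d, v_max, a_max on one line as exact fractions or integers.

d=39/4 v_max=3 a_max=3

a_max = 3/1 = 3
d_a = ½·3·1 = 3/2; d_c = 3·9/4 = 27/4
d = 2·3/2 + 27/4 = 39/4
t_c = 9/4 > 0 so v_max = 3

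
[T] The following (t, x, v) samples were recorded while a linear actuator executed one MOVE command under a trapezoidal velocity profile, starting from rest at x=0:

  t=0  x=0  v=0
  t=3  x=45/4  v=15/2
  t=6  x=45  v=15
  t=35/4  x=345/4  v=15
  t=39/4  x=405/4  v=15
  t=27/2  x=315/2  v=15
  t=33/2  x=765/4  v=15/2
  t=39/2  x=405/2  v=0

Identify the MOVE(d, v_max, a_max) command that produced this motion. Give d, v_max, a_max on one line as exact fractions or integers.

final state: t=39/2, x=405/2, v=0 → d = 405/2
a_max = (15/2−0)/(3−0) = 5/2
max v = 15 over t∈[6,27/2] → v_max = 15
check: 15·(6+15/2) = 405/2 ✓

d=405/2 v_max=15 a_max=5/2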